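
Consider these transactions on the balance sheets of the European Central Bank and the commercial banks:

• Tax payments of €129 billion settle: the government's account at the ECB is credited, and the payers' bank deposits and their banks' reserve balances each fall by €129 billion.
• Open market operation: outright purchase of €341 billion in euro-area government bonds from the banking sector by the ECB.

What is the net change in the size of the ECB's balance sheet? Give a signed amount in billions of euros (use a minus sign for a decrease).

+€341 billion

Government account inflow €129 billion: only the composition of liabilities changes → 0.
OMO purchase (from banks) €341 billion: an ECB asset is acquired → +€341B.
Net: 0 + 341 = +€341 billion.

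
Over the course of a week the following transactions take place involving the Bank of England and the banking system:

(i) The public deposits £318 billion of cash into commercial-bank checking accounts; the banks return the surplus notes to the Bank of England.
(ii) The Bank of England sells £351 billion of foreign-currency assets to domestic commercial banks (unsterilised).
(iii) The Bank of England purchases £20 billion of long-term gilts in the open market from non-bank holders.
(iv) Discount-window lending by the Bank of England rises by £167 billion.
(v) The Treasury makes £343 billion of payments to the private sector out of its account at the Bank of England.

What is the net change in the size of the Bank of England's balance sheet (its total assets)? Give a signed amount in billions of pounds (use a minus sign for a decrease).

Bank of England balance sheet:
  Assets:      Securities +£20B, Loans to banks +£167B, Foreign assets −£351B
  Liabilities: Bank reserves +£497B, Currency in circulation −£318B, Government deposits −£343B
Commercial banking system:
  Assets:      Reserves at CB +£497B, Foreign assets +£351B
  Liabilities: Checkable deposits +£681B, Borrowings from CB +£167B
Change in total Bank of England assets = -£164 billion.

-£164 billion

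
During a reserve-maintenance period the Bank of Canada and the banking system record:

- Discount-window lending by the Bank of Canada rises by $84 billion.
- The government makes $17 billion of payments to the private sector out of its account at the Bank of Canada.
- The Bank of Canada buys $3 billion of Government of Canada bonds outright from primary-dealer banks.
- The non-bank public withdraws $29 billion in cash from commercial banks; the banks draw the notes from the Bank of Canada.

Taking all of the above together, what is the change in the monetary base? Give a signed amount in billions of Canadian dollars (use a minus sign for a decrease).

+$104 billion

Bank of Canada balance sheet:
  Assets:      Securities +$3B, Loans to banks +$84B
  Liabilities: Bank reserves +$75B, Currency in circulation +$29B, Government deposits −$17B
Monetary base = currency + reserves: +$29B + (+$75B) = +$104 billion.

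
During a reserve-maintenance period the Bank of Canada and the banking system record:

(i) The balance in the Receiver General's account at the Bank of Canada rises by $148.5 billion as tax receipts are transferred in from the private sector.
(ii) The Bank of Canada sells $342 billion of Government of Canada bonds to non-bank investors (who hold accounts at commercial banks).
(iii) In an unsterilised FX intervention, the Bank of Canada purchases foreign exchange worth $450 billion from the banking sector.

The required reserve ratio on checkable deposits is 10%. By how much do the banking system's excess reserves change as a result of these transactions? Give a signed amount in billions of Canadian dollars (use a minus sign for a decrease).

+$8.55 billion

Government account inflow $148.5 billion: reserves −$148.5B, deposits −$148.5B.
Asset sale (to non-banks) $342 billion: reserves −$342B, deposits −$342B.
FX purchase $450 billion: reserves +$450B, deposits 0.
Totals: Δreserves = −$40.5B, Δdeposits = −$490.5B.
Δrequired reserves = 10% × −$490.5B = −$49.05B.
Δexcess reserves = Δreserves − Δrequired = −$40.5B − (−$49.05B) = +$8.55 billion.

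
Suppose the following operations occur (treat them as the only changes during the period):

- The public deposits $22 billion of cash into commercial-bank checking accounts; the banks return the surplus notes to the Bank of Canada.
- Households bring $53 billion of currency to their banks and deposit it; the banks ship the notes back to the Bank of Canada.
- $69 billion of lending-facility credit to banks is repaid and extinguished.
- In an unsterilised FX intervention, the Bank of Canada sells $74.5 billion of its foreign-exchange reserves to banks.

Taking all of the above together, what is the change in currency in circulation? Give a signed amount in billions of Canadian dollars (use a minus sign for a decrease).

-$75 billion

Currency deposit $22 billion: notes return to the central bank → −$22B.
Currency deposit $53 billion: notes return to the central bank → −$53B.
Discount-window repayment $69 billion: no currency enters or leaves circulation → 0.
FX sale $74.5 billion: no currency enters or leaves circulation → 0.
Net: −22 − 53 + 0 + 0 = -$75 billion.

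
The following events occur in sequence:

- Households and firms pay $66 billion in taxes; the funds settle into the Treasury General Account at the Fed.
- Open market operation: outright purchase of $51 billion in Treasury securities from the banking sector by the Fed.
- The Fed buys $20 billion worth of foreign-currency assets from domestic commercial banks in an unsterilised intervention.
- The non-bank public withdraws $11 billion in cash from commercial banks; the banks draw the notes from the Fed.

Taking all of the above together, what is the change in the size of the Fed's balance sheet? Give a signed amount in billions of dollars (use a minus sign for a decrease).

Government account inflow $66 billion: only the composition of liabilities changes → 0.
OMO purchase (from banks) $51 billion: a Fed asset is acquired → +$51B.
FX purchase $20 billion: a Fed asset is acquired → +$20B.
Currency withdrawal $11 billion: only the composition of liabilities changes → 0.
Net: 0 + 51 + 20 + 0 = +$71 billion.

+$71 billion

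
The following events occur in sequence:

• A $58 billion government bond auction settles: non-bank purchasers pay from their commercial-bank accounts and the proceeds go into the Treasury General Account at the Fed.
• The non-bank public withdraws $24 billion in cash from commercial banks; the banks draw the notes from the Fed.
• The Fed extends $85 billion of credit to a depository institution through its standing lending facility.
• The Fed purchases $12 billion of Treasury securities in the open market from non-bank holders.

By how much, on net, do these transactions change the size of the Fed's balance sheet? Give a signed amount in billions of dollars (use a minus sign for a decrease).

Fed balance sheet:
  Assets:      Securities +$12B, Loans to banks +$85B
  Liabilities: Bank reserves +$15B, Currency in circulation +$24B, Government deposits +$58B
Commercial banking system:
  Assets:      Reserves at CB +$15B
  Liabilities: Checkable deposits −$70B, Borrowings from CB +$85B
Change in total Fed assets = +$97 billion.

+$97 billion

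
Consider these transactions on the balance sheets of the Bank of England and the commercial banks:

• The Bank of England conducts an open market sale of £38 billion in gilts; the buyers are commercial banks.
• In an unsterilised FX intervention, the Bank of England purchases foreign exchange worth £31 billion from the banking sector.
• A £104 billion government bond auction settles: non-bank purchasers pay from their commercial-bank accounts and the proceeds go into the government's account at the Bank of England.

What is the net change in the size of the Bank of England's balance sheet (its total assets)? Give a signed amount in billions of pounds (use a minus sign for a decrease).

-£7 billion

OMO sale (to banks) £38 billion: a Bank of England asset is shed → −£38B.
FX purchase £31 billion: a Bank of England asset is acquired → +£31B.
Government account inflow £104 billion: only the composition of liabilities changes → 0.
Net: −38 + 31 + 0 = -£7 billion.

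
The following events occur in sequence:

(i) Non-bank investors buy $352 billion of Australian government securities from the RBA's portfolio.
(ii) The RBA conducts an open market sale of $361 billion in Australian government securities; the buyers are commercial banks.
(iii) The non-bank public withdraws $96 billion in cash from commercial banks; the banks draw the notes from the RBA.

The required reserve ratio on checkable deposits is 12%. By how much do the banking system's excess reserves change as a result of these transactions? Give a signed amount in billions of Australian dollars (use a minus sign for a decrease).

Asset sale (to non-banks) $352 billion: reserves −$352B, deposits −$352B.
OMO sale (to banks) $361 billion: reserves −$361B, deposits 0.
Currency withdrawal $96 billion: reserves −$96B, deposits −$96B.
Totals: Δreserves = −$809B, Δdeposits = −$448B.
Δrequired reserves = 12% × −$448B = −$53.76B.
Δexcess reserves = Δreserves − Δrequired = −$809B − (−$53.76B) = -$755.24 billion.

-$755.24 billion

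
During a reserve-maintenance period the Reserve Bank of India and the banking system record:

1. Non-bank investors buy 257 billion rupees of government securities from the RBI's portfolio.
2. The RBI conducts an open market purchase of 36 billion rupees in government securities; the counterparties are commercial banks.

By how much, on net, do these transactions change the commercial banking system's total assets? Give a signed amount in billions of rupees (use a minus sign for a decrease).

-257 billion

RBI balance sheet:
  Assets:      Securities −221B
  Liabilities: Bank reserves −221B
Commercial banking system:
  Assets:      Reserves at CB −221B, Securities −36B
  Liabilities: Checkable deposits −257B
Change in total bank assets = -257 billion.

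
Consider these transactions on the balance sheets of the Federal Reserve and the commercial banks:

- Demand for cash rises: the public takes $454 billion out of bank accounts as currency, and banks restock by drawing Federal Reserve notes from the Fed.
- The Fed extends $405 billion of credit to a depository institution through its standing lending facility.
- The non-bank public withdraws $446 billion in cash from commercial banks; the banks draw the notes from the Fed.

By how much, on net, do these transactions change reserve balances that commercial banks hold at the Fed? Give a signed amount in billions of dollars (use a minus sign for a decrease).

-$495 billion

Currency withdrawal $454 billion: banks swap reserves for currency → −$454B.
Discount-window loan $405 billion: the loan is credited to the bank's reserve account → +$405B.
Currency withdrawal $446 billion: banks swap reserves for currency → −$446B.
Net: −454 + 405 − 446 = -$495 billion.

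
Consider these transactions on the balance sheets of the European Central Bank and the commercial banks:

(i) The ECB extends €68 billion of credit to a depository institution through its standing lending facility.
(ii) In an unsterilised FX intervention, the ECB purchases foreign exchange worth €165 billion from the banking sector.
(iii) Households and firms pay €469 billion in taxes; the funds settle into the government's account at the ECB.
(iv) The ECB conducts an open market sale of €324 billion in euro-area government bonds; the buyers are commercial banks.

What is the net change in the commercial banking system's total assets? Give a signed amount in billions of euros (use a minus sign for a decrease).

-€401 billion

ECB balance sheet:
  Assets:      Securities −€324B, Loans to banks +€68B, Foreign assets +€165B
  Liabilities: Bank reserves −€560B, Government deposits +€469B
Commercial banking system:
  Assets:      Reserves at CB −€560B, Securities +€324B, Foreign assets −€165B
  Liabilities: Checkable deposits −€469B, Borrowings from CB +€68B
Change in total bank assets = -€401 billion.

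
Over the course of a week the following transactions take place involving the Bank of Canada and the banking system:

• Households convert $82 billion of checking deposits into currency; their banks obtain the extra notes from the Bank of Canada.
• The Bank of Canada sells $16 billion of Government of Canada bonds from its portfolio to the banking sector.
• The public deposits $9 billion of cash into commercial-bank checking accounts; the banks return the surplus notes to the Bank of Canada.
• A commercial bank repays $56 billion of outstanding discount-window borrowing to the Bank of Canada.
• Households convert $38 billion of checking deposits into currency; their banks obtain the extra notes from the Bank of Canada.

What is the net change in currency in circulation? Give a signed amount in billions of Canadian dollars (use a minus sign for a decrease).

+$111 billion

Currency withdrawal $82 billion: notes leave the central bank → +$82B.
OMO sale (to banks) $16 billion: no currency enters or leaves circulation → 0.
Currency deposit $9 billion: notes return to the central bank → −$9B.
Discount-window repayment $56 billion: no currency enters or leaves circulation → 0.
Currency withdrawal $38 billion: notes leave the central bank → +$38B.
Net: 82 + 0 − 9 + 0 + 38 = +$111 billion.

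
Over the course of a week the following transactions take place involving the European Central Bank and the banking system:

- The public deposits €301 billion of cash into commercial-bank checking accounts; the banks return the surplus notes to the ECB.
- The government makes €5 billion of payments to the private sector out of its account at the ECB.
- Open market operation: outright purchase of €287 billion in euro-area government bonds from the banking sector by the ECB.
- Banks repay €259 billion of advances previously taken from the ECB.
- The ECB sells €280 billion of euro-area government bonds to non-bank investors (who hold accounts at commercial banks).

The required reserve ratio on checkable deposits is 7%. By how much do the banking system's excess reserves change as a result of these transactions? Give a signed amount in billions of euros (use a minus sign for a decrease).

+€52.18 billion

Currency deposit €301 billion: reserves +€301B, deposits +€301B.
Government spending €5 billion: reserves +€5B, deposits +€5B.
OMO purchase (from banks) €287 billion: reserves +€287B, deposits 0.
Discount-window repayment €259 billion: reserves −€259B, deposits 0.
Asset sale (to non-banks) €280 billion: reserves −€280B, deposits −€280B.
Totals: Δreserves = +€54B, Δdeposits = +€26B.
Δrequired reserves = 7% × +€26B = +€1.82B.
Δexcess reserves = Δreserves − Δrequired = +€54B − (+€1.82B) = +€52.18 billion.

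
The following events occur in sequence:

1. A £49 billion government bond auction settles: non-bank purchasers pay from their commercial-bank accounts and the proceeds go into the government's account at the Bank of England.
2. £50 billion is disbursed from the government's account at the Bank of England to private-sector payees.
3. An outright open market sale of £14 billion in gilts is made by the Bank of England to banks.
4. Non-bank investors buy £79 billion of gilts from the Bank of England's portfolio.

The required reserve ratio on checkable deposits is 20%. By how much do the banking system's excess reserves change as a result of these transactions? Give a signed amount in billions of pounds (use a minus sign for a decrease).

-£76.4 billion

Government account inflow £49 billion: reserves −£49B, deposits −£49B.
Government spending £50 billion: reserves +£50B, deposits +£50B.
OMO sale (to banks) £14 billion: reserves −£14B, deposits 0.
Asset sale (to non-banks) £79 billion: reserves −£79B, deposits −£79B.
Totals: Δreserves = −£92B, Δdeposits = −£78B.
Δrequired reserves = 20% × −£78B = −£15.6B.
Δexcess reserves = Δreserves − Δrequired = −£92B − (−£15.6B) = -£76.4 billion.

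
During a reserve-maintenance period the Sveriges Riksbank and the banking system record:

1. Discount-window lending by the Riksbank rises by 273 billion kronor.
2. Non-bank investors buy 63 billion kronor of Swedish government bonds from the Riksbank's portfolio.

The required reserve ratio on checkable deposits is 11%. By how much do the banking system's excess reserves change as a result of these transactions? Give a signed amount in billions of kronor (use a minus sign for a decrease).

+216.93 billion

Discount-window loan 273 billion kronor: reserves +273B, deposits 0.
Asset sale (to non-banks) 63 billion kronor: reserves −63B, deposits −63B.
Totals: Δreserves = +210B, Δdeposits = −63B.
Δrequired reserves = 11% × −63B = −6.93B.
Δexcess reserves = Δreserves − Δrequired = +210B − (−6.93B) = +216.93 billion.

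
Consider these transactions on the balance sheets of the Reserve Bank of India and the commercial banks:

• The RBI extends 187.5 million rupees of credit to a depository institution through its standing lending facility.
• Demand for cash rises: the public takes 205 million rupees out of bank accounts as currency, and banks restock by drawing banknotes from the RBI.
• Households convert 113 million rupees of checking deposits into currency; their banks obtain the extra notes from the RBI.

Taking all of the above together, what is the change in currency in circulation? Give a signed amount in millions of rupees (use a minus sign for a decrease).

+318 million

Discount-window loan 187.5 million rupees: no currency enters or leaves circulation → 0.
Currency withdrawal 205 million rupees: notes leave the central bank → +205M.
Currency withdrawal 113 million rupees: notes leave the central bank → +113M.
Net: 0 + 205 + 113 = +318 million.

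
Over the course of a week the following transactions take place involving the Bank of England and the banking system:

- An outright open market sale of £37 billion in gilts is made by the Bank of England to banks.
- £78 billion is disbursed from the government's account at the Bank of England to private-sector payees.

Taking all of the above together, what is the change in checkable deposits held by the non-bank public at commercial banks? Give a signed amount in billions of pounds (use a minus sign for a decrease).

Bank of England balance sheet:
  Assets:      Securities −£37B
  Liabilities: Bank reserves +£41B, Government deposits −£78B
Commercial banking system:
  Assets:      Reserves at CB +£41B, Securities +£37B
  Liabilities: Checkable deposits +£78B
So the change in checkable deposits held by the non-bank public at commercial banks is +£78 billion.

+£78 billion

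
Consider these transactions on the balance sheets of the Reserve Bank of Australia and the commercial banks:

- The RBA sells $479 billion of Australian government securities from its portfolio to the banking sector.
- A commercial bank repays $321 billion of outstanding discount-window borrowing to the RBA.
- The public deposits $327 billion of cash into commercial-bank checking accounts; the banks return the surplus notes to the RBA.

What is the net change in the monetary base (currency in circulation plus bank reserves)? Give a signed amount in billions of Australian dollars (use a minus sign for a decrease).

-$800 billion

RBA balance sheet:
  Assets:      Securities −$479B, Loans to banks −$321B
  Liabilities: Bank reserves −$473B, Currency in circulation −$327B
Commercial banking system:
  Assets:      Reserves at CB −$473B, Securities +$479B
  Liabilities: Checkable deposits +$327B, Borrowings from CB −$321B
Monetary base = currency + reserves: −$327B + (−$473B) = -$800 billion.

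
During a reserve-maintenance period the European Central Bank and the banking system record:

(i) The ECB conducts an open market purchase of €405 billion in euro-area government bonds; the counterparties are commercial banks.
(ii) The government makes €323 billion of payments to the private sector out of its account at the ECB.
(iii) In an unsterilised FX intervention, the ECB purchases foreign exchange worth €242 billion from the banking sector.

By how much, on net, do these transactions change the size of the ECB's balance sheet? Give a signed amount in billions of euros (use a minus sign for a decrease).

+€647 billion

OMO purchase (from banks) €405 billion: an ECB asset is acquired → +€405B.
Government spending €323 billion: only the composition of liabilities changes → 0.
FX purchase €242 billion: an ECB asset is acquired → +€242B.
Net: 405 + 0 + 242 = +€647 billion.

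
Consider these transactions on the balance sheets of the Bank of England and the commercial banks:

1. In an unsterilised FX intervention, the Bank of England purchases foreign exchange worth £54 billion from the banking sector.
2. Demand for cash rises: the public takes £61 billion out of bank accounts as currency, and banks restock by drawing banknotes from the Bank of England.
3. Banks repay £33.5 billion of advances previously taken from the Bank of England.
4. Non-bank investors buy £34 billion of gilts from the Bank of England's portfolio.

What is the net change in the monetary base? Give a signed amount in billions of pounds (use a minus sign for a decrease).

FX purchase £54 billion: Bank of England balance sheet expands → +£54B.
Currency withdrawal £61 billion: just a shift between currency and reserves — both are base money → 0.
Discount-window repayment £33.5 billion: Bank of England balance sheet contracts → −£33.5B.
Asset sale (to non-banks) £34 billion: Bank of England balance sheet contracts → −£34B.
Net: 54 + 0 − 33.5 − 34 = -£13.5 billion.

-£13.5 billion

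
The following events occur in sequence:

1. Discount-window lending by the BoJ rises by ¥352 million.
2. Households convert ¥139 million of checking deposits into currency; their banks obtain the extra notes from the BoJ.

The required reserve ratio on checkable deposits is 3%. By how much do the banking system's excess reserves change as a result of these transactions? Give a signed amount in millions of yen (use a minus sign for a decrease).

+¥217.17 million

Discount-window loan ¥352 million: reserves +¥352M, deposits 0.
Currency withdrawal ¥139 million: reserves −¥139M, deposits −¥139M.
Totals: Δreserves = +¥213M, Δdeposits = −¥139M.
Δrequired reserves = 3% × −¥139M = −¥4.17M.
Δexcess reserves = Δreserves − Δrequired = +¥213M − (−¥4.17M) = +¥217.17 million.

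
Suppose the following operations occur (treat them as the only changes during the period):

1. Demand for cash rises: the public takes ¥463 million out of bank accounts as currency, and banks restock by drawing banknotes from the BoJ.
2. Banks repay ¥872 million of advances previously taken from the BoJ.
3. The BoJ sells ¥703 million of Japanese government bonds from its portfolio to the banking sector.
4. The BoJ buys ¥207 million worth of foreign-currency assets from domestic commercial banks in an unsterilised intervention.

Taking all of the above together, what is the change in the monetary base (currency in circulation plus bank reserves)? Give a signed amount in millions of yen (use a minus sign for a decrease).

-¥1368 million

BoJ balance sheet:
  Assets:      Securities −¥703M, Loans to banks −¥872M, Foreign assets +¥207M
  Liabilities: Bank reserves −¥1831M, Currency in circulation +¥463M
Commercial banking system:
  Assets:      Reserves at CB −¥1831M, Securities +¥703M, Foreign assets −¥207M
  Liabilities: Checkable deposits −¥463M, Borrowings from CB −¥872M
Monetary base = currency + reserves: +¥463M + (−¥1831M) = -¥1368 million.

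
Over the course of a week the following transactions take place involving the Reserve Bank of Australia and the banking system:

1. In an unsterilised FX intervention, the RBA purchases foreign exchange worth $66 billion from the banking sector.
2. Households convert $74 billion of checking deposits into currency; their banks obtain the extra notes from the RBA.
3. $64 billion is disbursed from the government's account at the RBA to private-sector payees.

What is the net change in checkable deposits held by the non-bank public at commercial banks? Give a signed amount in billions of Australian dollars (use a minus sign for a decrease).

FX purchase $66 billion: the counterparty is a bank, so public deposits are unchanged → 0.
Currency withdrawal $74 billion: non-bank counterparties' bank balances fall → −$74B.
Government spending $64 billion: non-bank counterparties' bank balances rise → +$64B.
Net: 0 − 74 + 64 = -$10 billion.

-$10 billion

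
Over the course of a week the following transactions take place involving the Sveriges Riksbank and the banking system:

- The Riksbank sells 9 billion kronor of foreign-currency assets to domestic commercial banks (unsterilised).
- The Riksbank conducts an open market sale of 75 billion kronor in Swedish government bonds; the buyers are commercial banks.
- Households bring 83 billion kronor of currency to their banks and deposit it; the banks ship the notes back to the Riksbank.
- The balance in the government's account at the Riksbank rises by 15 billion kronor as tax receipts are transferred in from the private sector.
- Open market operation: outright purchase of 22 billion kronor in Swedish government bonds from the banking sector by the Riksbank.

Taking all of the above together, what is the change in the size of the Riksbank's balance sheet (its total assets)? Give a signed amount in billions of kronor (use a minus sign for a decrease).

Riksbank balance sheet:
  Assets:      Securities −53B, Foreign assets −9B
  Liabilities: Bank reserves +6B, Currency in circulation −83B, Government deposits +15B
Commercial banking system:
  Assets:      Reserves at CB +6B, Securities +53B, Foreign assets +9B
  Liabilities: Checkable deposits +68B
Change in total Riksbank assets = -62 billion.

-62 billion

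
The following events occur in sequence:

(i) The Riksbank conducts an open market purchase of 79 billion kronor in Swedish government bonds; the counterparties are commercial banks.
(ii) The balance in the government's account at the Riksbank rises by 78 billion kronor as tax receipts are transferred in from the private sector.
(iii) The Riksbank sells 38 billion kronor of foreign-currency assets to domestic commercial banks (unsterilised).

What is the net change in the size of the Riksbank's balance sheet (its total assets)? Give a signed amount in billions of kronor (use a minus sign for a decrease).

Riksbank balance sheet:
  Assets:      Securities +79B, Foreign assets −38B
  Liabilities: Bank reserves −37B, Government deposits +78B
Change in total Riksbank assets = +41 billion.

+41 billion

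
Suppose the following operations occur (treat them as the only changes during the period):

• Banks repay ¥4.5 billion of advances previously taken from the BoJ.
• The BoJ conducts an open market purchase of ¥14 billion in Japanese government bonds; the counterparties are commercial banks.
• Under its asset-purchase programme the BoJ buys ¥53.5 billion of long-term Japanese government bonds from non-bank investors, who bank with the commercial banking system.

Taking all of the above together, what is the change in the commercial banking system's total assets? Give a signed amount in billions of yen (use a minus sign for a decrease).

+¥49 billion

BoJ balance sheet:
  Assets:      Securities +¥67.5B, Loans to banks −¥4.5B
  Liabilities: Bank reserves +¥63B
Commercial banking system:
  Assets:      Reserves at CB +¥63B, Securities −¥14B
  Liabilities: Checkable deposits +¥53.5B, Borrowings from CB −¥4.5B
Change in total bank assets = +¥49 billion.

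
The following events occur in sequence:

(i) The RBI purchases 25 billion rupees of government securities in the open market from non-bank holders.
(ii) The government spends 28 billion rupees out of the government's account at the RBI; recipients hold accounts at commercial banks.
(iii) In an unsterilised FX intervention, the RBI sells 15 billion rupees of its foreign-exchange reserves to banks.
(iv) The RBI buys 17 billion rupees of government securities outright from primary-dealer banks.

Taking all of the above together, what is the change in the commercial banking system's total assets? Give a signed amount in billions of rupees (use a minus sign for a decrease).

RBI balance sheet:
  Assets:      Securities +42B, Foreign assets −15B
  Liabilities: Bank reserves +55B, Government deposits −28B
Commercial banking system:
  Assets:      Reserves at CB +55B, Securities −17B, Foreign assets +15B
  Liabilities: Checkable deposits +53B
Change in total bank assets = +53 billion.

+53 billion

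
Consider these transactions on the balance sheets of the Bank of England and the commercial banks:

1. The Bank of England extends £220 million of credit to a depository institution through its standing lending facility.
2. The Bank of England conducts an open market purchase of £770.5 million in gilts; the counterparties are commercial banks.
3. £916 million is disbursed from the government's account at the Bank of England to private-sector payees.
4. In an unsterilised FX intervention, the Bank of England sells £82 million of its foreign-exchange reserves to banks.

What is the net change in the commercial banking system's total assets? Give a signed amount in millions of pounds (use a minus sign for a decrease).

+£1136 million

Bank of England balance sheet:
  Assets:      Securities +£770.5M, Loans to banks +£220M, Foreign assets −£82M
  Liabilities: Bank reserves +£1824.5M, Government deposits −£916M
Commercial banking system:
  Assets:      Reserves at CB +£1824.5M, Securities −£770.5M, Foreign assets +£82M
  Liabilities: Checkable deposits +£916M, Borrowings from CB +£220M
Change in total bank assets = +£1136 million.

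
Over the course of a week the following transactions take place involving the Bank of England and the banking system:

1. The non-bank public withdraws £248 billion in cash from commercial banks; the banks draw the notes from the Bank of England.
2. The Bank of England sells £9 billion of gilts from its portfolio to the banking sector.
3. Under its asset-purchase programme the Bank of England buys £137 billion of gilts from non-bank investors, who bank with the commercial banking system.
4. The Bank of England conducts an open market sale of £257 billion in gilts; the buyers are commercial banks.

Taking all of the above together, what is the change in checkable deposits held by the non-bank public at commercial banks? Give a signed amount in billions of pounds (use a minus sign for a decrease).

Currency withdrawal £248 billion: non-bank counterparties' bank balances fall → −£248B.
OMO sale (to banks) £9 billion: the counterparty is a bank, so public deposits are unchanged → 0.
Asset purchase (from non-banks) £137 billion: non-bank counterparties' bank balances rise → +£137B.
OMO sale (to banks) £257 billion: the counterparty is a bank, so public deposits are unchanged → 0.
Net: −248 + 0 + 137 + 0 = -£111 billion.

-£111 billion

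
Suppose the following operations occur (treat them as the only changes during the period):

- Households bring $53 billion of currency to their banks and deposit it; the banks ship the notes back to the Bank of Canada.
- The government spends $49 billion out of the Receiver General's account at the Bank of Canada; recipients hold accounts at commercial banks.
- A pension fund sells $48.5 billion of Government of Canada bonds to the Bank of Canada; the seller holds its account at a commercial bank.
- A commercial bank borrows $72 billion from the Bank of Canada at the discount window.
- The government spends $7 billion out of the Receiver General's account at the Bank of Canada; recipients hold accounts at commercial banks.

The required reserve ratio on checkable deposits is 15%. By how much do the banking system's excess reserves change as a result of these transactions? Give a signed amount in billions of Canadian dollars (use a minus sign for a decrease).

+$205.875 billion

Currency deposit $53 billion: reserves +$53B, deposits +$53B.
Government spending $49 billion: reserves +$49B, deposits +$49B.
Asset purchase (from non-banks) $48.5 billion: reserves +$48.5B, deposits +$48.5B.
Discount-window loan $72 billion: reserves +$72B, deposits 0.
Government spending $7 billion: reserves +$7B, deposits +$7B.
Totals: Δreserves = +$229.5B, Δdeposits = +$157.5B.
Δrequired reserves = 15% × +$157.5B = +$23.625B.
Δexcess reserves = Δreserves − Δrequired = +$229.5B − (+$23.625B) = +$205.875 billion.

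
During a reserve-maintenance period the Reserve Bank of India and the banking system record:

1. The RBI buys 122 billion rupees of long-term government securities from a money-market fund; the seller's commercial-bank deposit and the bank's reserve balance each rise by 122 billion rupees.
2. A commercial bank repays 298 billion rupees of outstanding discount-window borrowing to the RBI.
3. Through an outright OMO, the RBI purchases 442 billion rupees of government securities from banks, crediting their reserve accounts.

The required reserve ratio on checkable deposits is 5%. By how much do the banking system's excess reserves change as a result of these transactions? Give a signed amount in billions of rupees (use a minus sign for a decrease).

Asset purchase (from non-banks) 122 billion rupees: reserves +122B, deposits +122B.
Discount-window repayment 298 billion rupees: reserves −298B, deposits 0.
OMO purchase (from banks) 442 billion rupees: reserves +442B, deposits 0.
Totals: Δreserves = +266B, Δdeposits = +122B.
Δrequired reserves = 5% × +122B = +6.1B.
Δexcess reserves = Δreserves − Δrequired = +266B − (+6.1B) = +259.9 billion.

+259.9 billion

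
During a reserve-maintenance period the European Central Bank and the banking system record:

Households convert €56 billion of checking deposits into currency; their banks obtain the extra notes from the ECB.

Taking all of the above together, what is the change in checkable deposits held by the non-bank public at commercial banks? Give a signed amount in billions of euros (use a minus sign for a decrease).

-€56 billion

Currency withdrawal €56 billion: non-bank counterparties' bank balances fall → −€56B.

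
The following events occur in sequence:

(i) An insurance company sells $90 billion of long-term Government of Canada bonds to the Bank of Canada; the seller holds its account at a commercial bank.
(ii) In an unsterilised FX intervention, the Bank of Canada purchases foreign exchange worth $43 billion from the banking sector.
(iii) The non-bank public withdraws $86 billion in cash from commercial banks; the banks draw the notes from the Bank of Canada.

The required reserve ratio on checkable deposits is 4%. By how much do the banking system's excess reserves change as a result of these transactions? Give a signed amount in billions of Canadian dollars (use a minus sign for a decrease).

+$46.84 billion

Asset purchase (from non-banks) $90 billion: reserves +$90B, deposits +$90B.
FX purchase $43 billion: reserves +$43B, deposits 0.
Currency withdrawal $86 billion: reserves −$86B, deposits −$86B.
Totals: Δreserves = +$47B, Δdeposits = +$4B.
Δrequired reserves = 4% × +$4B = +$0.16B.
Δexcess reserves = Δreserves − Δrequired = +$47B − (+$0.16B) = +$46.84 billion.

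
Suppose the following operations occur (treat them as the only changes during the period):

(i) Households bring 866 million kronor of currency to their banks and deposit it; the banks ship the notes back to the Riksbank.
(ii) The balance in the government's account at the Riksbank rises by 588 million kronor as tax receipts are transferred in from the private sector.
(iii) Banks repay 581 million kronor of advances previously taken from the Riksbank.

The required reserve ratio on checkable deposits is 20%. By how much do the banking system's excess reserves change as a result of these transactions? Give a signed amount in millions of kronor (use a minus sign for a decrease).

Currency deposit 866 million kronor: reserves +866M, deposits +866M.
Government account inflow 588 million kronor: reserves −588M, deposits −588M.
Discount-window repayment 581 million kronor: reserves −581M, deposits 0.
Totals: Δreserves = −303M, Δdeposits = +278M.
Δrequired reserves = 20% × +278M = +55.6M.
Δexcess reserves = Δreserves − Δrequired = −303M − (+55.6M) = -358.6 million.

-358.6 million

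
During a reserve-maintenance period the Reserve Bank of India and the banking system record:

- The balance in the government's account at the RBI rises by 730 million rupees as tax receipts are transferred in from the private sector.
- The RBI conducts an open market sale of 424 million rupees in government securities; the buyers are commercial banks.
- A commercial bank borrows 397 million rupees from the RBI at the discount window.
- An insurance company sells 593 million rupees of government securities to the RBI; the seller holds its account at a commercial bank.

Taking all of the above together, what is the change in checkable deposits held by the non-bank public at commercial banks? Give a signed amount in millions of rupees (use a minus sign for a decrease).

Government account inflow 730 million rupees: non-bank counterparties' bank balances fall → −730M.
OMO sale (to banks) 424 million rupees: the counterparty is a bank, so public deposits are unchanged → 0.
Discount-window loan 397 million rupees: the counterparty is a bank, so public deposits are unchanged → 0.
Asset purchase (from non-banks) 593 million rupees: non-bank counterparties' bank balances rise → +593M.
Net: −730 + 0 + 0 + 593 = -137 million.

-137 million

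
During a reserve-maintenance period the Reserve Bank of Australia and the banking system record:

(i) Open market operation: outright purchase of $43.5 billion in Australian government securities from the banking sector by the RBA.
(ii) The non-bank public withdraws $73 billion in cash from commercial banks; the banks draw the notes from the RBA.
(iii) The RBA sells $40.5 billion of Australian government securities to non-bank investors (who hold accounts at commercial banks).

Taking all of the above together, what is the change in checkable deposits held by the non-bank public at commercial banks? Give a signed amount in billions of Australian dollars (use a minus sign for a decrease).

-$113.5 billion

OMO purchase (from banks) $43.5 billion: the counterparty is a bank, so public deposits are unchanged → 0.
Currency withdrawal $73 billion: non-bank counterparties' bank balances fall → −$73B.
Asset sale (to non-banks) $40.5 billion: non-bank counterparties' bank balances fall → −$40.5B.
Net: 0 − 73 − 40.5 = -$113.5 billion.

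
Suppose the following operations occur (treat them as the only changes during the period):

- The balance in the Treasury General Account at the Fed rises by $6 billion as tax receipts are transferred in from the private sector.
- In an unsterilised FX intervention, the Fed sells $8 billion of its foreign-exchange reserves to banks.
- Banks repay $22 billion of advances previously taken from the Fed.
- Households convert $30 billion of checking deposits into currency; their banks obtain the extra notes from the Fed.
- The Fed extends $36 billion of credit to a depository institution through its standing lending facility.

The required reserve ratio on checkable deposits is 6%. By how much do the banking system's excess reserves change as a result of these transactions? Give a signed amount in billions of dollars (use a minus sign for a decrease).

-$27.84 billion

Government account inflow $6 billion: reserves −$6B, deposits −$6B.
FX sale $8 billion: reserves −$8B, deposits 0.
Discount-window repayment $22 billion: reserves −$22B, deposits 0.
Currency withdrawal $30 billion: reserves −$30B, deposits −$30B.
Discount-window loan $36 billion: reserves +$36B, deposits 0.
Totals: Δreserves = −$30B, Δdeposits = −$36B.
Δrequired reserves = 6% × −$36B = −$2.16B.
Δexcess reserves = Δreserves − Δrequired = −$30B − (−$2.16B) = -$27.84 billion.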